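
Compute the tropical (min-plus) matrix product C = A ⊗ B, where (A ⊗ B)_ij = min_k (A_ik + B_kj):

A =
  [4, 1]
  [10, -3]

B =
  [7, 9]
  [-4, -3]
A ⊗ B =
  [-3, -2]
  [-7, -6]

Apply the min-plus product entry-by-entry:
  C[0][0] = min over k of (A[0][0] + B[0][0] = 4 + 7 = 11, A[0][1] + B[1][0] = 1 + -4 = -3) = -3 (attained at k = 1)
  C[0][1] = min over k of (A[0][0] + B[0][1] = 4 + 9 = 13, A[0][1] + B[1][1] = 1 + -3 = -2) = -2 (attained at k = 1)
  C[1][0] = min over k of (A[1][0] + B[0][0] = 10 + 7 = 17, A[1][1] + B[1][0] = -3 + -4 = -7) = -7 (attained at k = 1)
  C[1][1] = min over k of (A[1][0] + B[0][1] = 10 + 9 = 19, A[1][1] + B[1][1] = -3 + -3 = -6) = -6 (attained at k = 1)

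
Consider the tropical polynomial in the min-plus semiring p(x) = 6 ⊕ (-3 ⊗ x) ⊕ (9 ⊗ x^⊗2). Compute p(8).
p(8) = 5

A tropical monomial a ⊗ x^⊗i evaluates to a + i · x. Evaluating each term at x = 8:
  Term 0 contributes 6 + 0 · 8 = 6
  Term 1 contributes -3 + 1 · 8 = 5
  Term 2 contributes 9 + 2 · 8 = 25
p(8) = ⊕ of these = min[6, 5, 25] = 5.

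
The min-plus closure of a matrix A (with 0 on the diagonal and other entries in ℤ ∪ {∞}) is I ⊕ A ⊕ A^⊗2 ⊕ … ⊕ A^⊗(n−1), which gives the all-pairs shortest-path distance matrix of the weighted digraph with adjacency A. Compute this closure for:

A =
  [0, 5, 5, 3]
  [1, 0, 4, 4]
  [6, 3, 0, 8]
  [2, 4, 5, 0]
Closure =
  [0, 5, 5, 3]
  [1, 0, 4, 4]
  [4, 3, 0, 7]
  [2, 4, 5, 0]

This is the Floyd-Warshall all-pairs shortest-path computation. For each intermediate vertex k = 0, 1, …, 3, update dist[i][j] ← min(dist[i][j], dist[i][k] + dist[k][j]). The final matrix gives, for each (i, j), the minimum total weight of any directed path from i to j (possibly empty when i = j).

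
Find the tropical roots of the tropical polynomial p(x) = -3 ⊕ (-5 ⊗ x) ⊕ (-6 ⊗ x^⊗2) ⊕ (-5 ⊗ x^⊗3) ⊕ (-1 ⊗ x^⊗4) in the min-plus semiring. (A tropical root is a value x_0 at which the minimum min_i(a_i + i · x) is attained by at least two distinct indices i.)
Roots: {-4, -1, 1, 2}

Each tropical root is a break point of the lower envelope of the lines y = a_i + i · x (there are 5 lines, with slopes 0, 1, ..., 4). Only the lines that attain the minimum somewhere contribute to roots; other lines are dominated. Here the surviving (envelope) indices are i = 4, i = 3, i = 2, i = 1, i = 0.
Intersections between consecutive envelope lines give the roots: for adjacent envelope indices i < j the intersection is x = (a_i − a_j) / (j − i). Reading off the sorted break points: {-4, -1, 1, 2}.
Verification: at each break x_0, at least two indices attain the minimum of min_i(a_i + i · x_0).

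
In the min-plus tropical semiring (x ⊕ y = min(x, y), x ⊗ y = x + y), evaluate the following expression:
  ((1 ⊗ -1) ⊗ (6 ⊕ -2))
((1 ⊗ -1) ⊗ (6 ⊕ -2)) = -2

Expand innermost to outermost. Recall ⊕ takes the minimum of its arguments and ⊗ takes their sum. Working out the expression ((1 ⊗ -1) ⊗ (6 ⊕ -2)) gives -2.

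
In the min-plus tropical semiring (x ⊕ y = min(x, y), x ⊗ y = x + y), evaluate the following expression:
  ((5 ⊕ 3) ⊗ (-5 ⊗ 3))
((5 ⊕ 3) ⊗ (-5 ⊗ 3)) = 1

Expand innermost to outermost. Recall ⊕ takes the minimum of its arguments and ⊗ takes their sum. Working out the expression ((5 ⊕ 3) ⊗ (-5 ⊗ 3)) gives 1.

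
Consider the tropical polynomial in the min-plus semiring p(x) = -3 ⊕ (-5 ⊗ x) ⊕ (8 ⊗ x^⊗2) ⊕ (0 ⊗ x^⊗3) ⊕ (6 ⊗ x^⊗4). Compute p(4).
p(4) = -3

A tropical monomial a ⊗ x^⊗i evaluates to a + i · x. Evaluating each term at x = 4:
  Term 0 contributes -3 + 0 · 4 = -3
  Term 1 contributes -5 + 1 · 4 = -1
  Term 2 contributes 8 + 2 · 4 = 16
  Term 3 contributes 0 + 3 · 4 = 12
  Term 4 contributes 6 + 4 · 4 = 22
p(4) = ⊕ of these = min[-3, -1, 16, 12, 22] = -3.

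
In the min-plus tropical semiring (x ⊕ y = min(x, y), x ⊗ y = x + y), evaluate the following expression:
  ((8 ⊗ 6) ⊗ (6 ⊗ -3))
((8 ⊗ 6) ⊗ (6 ⊗ -3)) = 17

Expand innermost to outermost. Recall ⊕ takes the minimum of its arguments and ⊗ takes their sum. Working out the expression ((8 ⊗ 6) ⊗ (6 ⊗ -3)) gives 17.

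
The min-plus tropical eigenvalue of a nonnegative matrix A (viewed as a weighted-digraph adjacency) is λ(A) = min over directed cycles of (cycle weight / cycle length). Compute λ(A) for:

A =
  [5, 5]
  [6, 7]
λ(A) = 5

Enumerate directed cycles and compute their means (weight / length). Sample:
  cycle 0 → 0: weight = 5, length = 1, mean = 5/1 ≈ 5.000
  cycle 1 → 1: weight = 7, length = 1, mean = 7/1 ≈ 7.000
  cycle 0 → 1 → 0: weight = 11, length = 2, mean = 11/2 ≈ 5.500
  cycle 1 → 0 → 1: weight = 11, length = 2, mean = 11/2 ≈ 5.500
Minimum mean = 5.000, attained e.g. along the cycle 0 → 0 with weight 5 and length 1. So λ(A) = 5/1 = 5.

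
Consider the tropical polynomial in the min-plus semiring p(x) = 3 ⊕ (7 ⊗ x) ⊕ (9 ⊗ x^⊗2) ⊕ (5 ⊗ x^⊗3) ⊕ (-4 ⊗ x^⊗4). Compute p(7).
p(7) = 3

A tropical monomial a ⊗ x^⊗i evaluates to a + i · x. Evaluating each term at x = 7:
  Term 0 contributes 3 + 0 · 7 = 3
  Term 1 contributes 7 + 1 · 7 = 14
  Term 2 contributes 9 + 2 · 7 = 23
  Term 3 contributes 5 + 3 · 7 = 26
  Term 4 contributes -4 + 4 · 7 = 24
p(7) = ⊕ of these = min[3, 14, 23, 26, 24] = 3.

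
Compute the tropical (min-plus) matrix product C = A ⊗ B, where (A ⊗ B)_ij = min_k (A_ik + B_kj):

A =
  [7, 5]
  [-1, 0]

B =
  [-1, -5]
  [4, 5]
A ⊗ B =
  [6, 2]
  [-2, -6]

Apply the min-plus product entry-by-entry:
  C[0][0] = min over k of (A[0][0] + B[0][0] = 7 + -1 = 6, A[0][1] + B[1][0] = 5 + 4 = 9) = 6 (attained at k = 0)
  C[0][1] = min over k of (A[0][0] + B[0][1] = 7 + -5 = 2, A[0][1] + B[1][1] = 5 + 5 = 10) = 2 (attained at k = 0)
  C[1][0] = min over k of (A[1][0] + B[0][0] = -1 + -1 = -2, A[1][1] + B[1][0] = 0 + 4 = 4) = -2 (attained at k = 0)
  C[1][1] = min over k of (A[1][0] + B[0][1] = -1 + -5 = -6, A[1][1] + B[1][1] = 0 + 5 = 5) = -6 (attained at k = 0)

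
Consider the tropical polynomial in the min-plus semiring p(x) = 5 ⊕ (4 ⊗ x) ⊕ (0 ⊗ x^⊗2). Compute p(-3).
p(-3) = -6

A tropical monomial a ⊗ x^⊗i evaluates to a + i · x. Evaluating each term at x = -3:
  Term 0 contributes 5 + 0 · -3 = 5
  Term 1 contributes 4 + 1 · -3 = 1
  Term 2 contributes 0 + 2 · -3 = -6
p(-3) = ⊕ of these = min[5, 1, -6] = -6.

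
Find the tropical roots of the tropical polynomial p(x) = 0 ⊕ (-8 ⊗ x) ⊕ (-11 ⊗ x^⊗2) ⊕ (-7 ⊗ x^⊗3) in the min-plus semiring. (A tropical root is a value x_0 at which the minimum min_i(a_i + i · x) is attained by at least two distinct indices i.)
Roots: {-4, 3, 8}

Each tropical root is a break point of the lower envelope of the lines y = a_i + i · x (there are 4 lines, with slopes 0, 1, ..., 3). Only the lines that attain the minimum somewhere contribute to roots; other lines are dominated. Here the surviving (envelope) indices are i = 3, i = 2, i = 1, i = 0.
Intersections between consecutive envelope lines give the roots: for adjacent envelope indices i < j the intersection is x = (a_i − a_j) / (j − i). Reading off the sorted break points: {-4, 3, 8}.
Verification: at each break x_0, at least two indices attain the minimum of min_i(a_i + i · x_0).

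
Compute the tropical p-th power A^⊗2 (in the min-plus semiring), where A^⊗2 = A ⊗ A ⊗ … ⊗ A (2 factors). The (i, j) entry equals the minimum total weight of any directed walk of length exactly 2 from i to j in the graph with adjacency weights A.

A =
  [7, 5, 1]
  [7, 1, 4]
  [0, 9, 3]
A^⊗2 =
  [1, 6, 4]
  [4, 2, 5]
  [3, 5, 1]

Each entry (A^⊗2)_ij equals the minimum over all length-2 walks i = v_0 → v_1 → … → v_2 = j of Σ_t A[v_t][v_{t+1}]. For example, for (i, j) = (0, 2) we minimise over 3 possible intermediate vertex sequences; the minimum is 4, attained along the walk 0 → 2 → 2.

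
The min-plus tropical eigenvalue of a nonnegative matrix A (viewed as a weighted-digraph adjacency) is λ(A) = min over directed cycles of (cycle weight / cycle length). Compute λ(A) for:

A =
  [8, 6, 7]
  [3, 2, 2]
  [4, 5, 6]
λ(A) = 2

Enumerate directed cycles and compute their means (weight / length). Sample:
  cycle 0 → 0: weight = 8, length = 1, mean = 8/1 ≈ 8.000
  cycle 1 → 1: weight = 2, length = 1, mean = 2/1 ≈ 2.000
  cycle 2 → 2: weight = 6, length = 1, mean = 6/1 ≈ 6.000
  cycle 0 → 1 → 0: weight = 9, length = 2, mean = 9/2 ≈ 4.500
  cycle 0 → 2 → 0: weight = 11, length = 2, mean = 11/2 ≈ 5.500
  cycle 1 → 0 → 1: weight = 9, length = 2, mean = 9/2 ≈ 4.500
Minimum mean = 2.000, attained e.g. along the cycle 1 → 1 with weight 2 and length 1. So λ(A) = 2/1 = 2.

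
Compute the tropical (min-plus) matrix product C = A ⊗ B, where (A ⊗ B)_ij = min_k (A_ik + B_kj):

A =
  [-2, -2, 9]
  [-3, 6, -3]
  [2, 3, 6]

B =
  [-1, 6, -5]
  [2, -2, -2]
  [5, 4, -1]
A ⊗ B =
  [-3, -4, -7]
  [-4, 1, -8]
  [1, 1, -3]

Apply the min-plus product entry-by-entry:
  C[0][0] = min over k of (A[0][0] + B[0][0] = -2 + -1 = -3, A[0][1] + B[1][0] = -2 + 2 = 0, A[0][2] + B[2][0] = 9 + 5 = 14) = -3 (attained at k = 0)
  C[0][1] = min over k of (A[0][0] + B[0][1] = -2 + 6 = 4, A[0][1] + B[1][1] = -2 + -2 = -4, A[0][2] + B[2][1] = 9 + 4 = 13) = -4 (attained at k = 1)
  C[0][2] = min over k of (A[0][0] + B[0][2] = -2 + -5 = -7, A[0][1] + B[1][2] = -2 + -2 = -4, A[0][2] + B[2][2] = 9 + -1 = 8) = -7 (attained at k = 0)
  C[1][0] = min over k of (A[1][0] + B[0][0] = -3 + -1 = -4, A[1][1] + B[1][0] = 6 + 2 = 8, A[1][2] + B[2][0] = -3 + 5 = 2) = -4 (attained at k = 0)
  C[1][1] = min over k of (A[1][0] + B[0][1] = -3 + 6 = 3, A[1][1] + B[1][1] = 6 + -2 = 4, A[1][2] + B[2][1] = -3 + 4 = 1) = 1 (attained at k = 2)
  C[1][2] = min over k of (A[1][0] + B[0][2] = -3 + -5 = -8, A[1][1] + B[1][2] = 6 + -2 = 4, A[1][2] + B[2][2] = -3 + -1 = -4) = -8 (attained at k = 0)
  C[2][0] = min over k of (A[2][0] + B[0][0] = 2 + -1 = 1, A[2][1] + B[1][0] = 3 + 2 = 5, A[2][2] + B[2][0] = 6 + 5 = 11) = 1 (attained at k = 0)
  C[2][1] = min over k of (A[2][0] + B[0][1] = 2 + 6 = 8, A[2][1] + B[1][1] = 3 + -2 = 1, A[2][2] + B[2][1] = 6 + 4 = 10) = 1 (attained at k = 1)
  C[2][2] = min over k of (A[2][0] + B[0][2] = 2 + -5 = -3, A[2][1] + B[1][2] = 3 + -2 = 1, A[2][2] + B[2][2] = 6 + -1 = 5) = -3 (attained at k = 0)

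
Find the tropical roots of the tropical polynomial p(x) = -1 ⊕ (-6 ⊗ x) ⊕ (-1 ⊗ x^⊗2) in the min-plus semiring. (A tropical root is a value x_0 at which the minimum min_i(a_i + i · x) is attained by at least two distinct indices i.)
Roots: {-5, 5}

Each tropical root is a break point of the lower envelope of the lines y = a_i + i · x (there are 3 lines, with slopes 0, 1, ..., 2). Only the lines that attain the minimum somewhere contribute to roots; other lines are dominated. Here the surviving (envelope) indices are i = 2, i = 1, i = 0.
Intersections between consecutive envelope lines give the roots: for adjacent envelope indices i < j the intersection is x = (a_i − a_j) / (j − i). Reading off the sorted break points: {-5, 5}.
Verification: at each break x_0, at least two indices attain the minimum of min_i(a_i + i · x_0).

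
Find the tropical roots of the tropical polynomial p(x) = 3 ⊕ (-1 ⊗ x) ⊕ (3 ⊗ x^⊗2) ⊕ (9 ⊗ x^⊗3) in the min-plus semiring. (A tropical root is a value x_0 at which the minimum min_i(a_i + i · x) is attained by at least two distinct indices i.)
Roots: {-6, -4, 4}

Each tropical root is a break point of the lower envelope of the lines y = a_i + i · x (there are 4 lines, with slopes 0, 1, ..., 3). Only the lines that attain the minimum somewhere contribute to roots; other lines are dominated. Here the surviving (envelope) indices are i = 3, i = 2, i = 1, i = 0.
Intersections between consecutive envelope lines give the roots: for adjacent envelope indices i < j the intersection is x = (a_i − a_j) / (j − i). Reading off the sorted break points: {-6, -4, 4}.
Verification: at each break x_0, at least two indices attain the minimum of min_i(a_i + i · x_0).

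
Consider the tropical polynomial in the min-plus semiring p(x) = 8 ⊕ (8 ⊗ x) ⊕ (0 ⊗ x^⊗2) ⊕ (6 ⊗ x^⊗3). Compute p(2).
p(2) = 4

A tropical monomial a ⊗ x^⊗i evaluates to a + i · x. Evaluating each term at x = 2:
  Term 0 contributes 8 + 0 · 2 = 8
  Term 1 contributes 8 + 1 · 2 = 10
  Term 2 contributes 0 + 2 · 2 = 4
  Term 3 contributes 6 + 3 · 2 = 12
p(2) = ⊕ of these = min[8, 10, 4, 12] = 4.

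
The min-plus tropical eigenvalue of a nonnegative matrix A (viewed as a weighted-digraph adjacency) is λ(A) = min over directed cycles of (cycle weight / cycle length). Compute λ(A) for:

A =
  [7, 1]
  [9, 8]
λ(A) = 5

Enumerate directed cycles and compute their means (weight / length). Sample:
  cycle 0 → 0: weight = 7, length = 1, mean = 7/1 ≈ 7.000
  cycle 1 → 1: weight = 8, length = 1, mean = 8/1 ≈ 8.000
  cycle 0 → 1 → 0: weight = 10, length = 2, mean = 10/2 ≈ 5.000
  cycle 1 → 0 → 1: weight = 10, length = 2, mean = 10/2 ≈ 5.000
Minimum mean = 5.000, attained e.g. along the cycle 0 → 1 → 0 with weight 10 and length 2. So λ(A) = 10/2 = 5.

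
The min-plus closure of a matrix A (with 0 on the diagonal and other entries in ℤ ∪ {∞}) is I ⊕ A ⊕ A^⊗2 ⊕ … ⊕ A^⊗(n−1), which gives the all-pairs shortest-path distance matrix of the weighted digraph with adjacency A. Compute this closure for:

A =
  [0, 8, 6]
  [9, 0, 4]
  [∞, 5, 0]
Closure =
  [0, 8, 6]
  [9, 0, 4]
  [14, 5, 0]

This is the Floyd-Warshall all-pairs shortest-path computation. For each intermediate vertex k = 0, 1, …, 2, update dist[i][j] ← min(dist[i][j], dist[i][k] + dist[k][j]). The final matrix gives, for each (i, j), the minimum total weight of any directed path from i to j (possibly empty when i = j).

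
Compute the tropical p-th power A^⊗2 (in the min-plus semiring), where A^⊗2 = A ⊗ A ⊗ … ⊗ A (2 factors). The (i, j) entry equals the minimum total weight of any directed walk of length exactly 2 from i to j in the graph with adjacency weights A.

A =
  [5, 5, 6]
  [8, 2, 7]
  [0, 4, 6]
A^⊗2 =
  [6, 7, 11]
  [7, 4, 9]
  [5, 5, 6]

Each entry (A^⊗2)_ij equals the minimum over all length-2 walks i = v_0 → v_1 → … → v_2 = j of Σ_t A[v_t][v_{t+1}]. For example, for (i, j) = (0, 2) we minimise over 3 possible intermediate vertex sequences; the minimum is 11, attained along the walk 0 → 0 → 2.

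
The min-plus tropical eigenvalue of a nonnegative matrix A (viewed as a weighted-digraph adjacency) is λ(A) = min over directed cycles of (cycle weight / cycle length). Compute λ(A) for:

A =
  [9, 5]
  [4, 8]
λ(A) = 9/2

Enumerate directed cycles and compute their means (weight / length). Sample:
  cycle 0 → 0: weight = 9, length = 1, mean = 9/1 ≈ 9.000
  cycle 1 → 1: weight = 8, length = 1, mean = 8/1 ≈ 8.000
  cycle 0 → 1 → 0: weight = 9, length = 2, mean = 9/2 ≈ 4.500
  cycle 1 → 0 → 1: weight = 9, length = 2, mean = 9/2 ≈ 4.500
Minimum mean = 4.500, attained e.g. along the cycle 0 → 1 → 0 with weight 9 and length 2. So λ(A) = 9/2 = 9/2.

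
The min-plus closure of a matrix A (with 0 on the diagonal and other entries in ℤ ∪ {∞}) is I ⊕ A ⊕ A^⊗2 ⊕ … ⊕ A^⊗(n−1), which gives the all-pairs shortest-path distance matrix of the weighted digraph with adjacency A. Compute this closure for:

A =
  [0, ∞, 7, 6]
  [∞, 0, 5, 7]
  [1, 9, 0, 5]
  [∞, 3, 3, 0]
Closure =
  [0, 9, 7, 6]
  [6, 0, 5, 7]
  [1, 8, 0, 5]
  [4, 3, 3, 0]

This is the Floyd-Warshall all-pairs shortest-path computation. For each intermediate vertex k = 0, 1, …, 3, update dist[i][j] ← min(dist[i][j], dist[i][k] + dist[k][j]). The final matrix gives, for each (i, j), the minimum total weight of any directed path from i to j (possibly empty when i = j).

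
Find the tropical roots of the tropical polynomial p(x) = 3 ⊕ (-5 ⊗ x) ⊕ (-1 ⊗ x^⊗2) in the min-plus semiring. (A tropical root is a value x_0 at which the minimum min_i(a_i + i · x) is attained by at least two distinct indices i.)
Roots: {-4, 8}

Each tropical root is a break point of the lower envelope of the lines y = a_i + i · x (there are 3 lines, with slopes 0, 1, ..., 2). Only the lines that attain the minimum somewhere contribute to roots; other lines are dominated. Here the surviving (envelope) indices are i = 2, i = 1, i = 0.
Intersections between consecutive envelope lines give the roots: for adjacent envelope indices i < j the intersection is x = (a_i − a_j) / (j − i). Reading off the sorted break points: {-4, 8}.
Verification: at each break x_0, at least two indices attain the minimum of min_i(a_i + i · x_0).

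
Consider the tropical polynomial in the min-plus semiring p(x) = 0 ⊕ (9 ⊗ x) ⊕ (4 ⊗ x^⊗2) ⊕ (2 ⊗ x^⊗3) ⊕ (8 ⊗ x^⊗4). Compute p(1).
p(1) = 0

A tropical monomial a ⊗ x^⊗i evaluates to a + i · x. Evaluating each term at x = 1:
  Term 0 contributes 0 + 0 · 1 = 0
  Term 1 contributes 9 + 1 · 1 = 10
  Term 2 contributes 4 + 2 · 1 = 6
  Term 3 contributes 2 + 3 · 1 = 5
  Term 4 contributes 8 + 4 · 1 = 12
p(1) = ⊕ of these = min[0, 10, 6, 5, 12] = 0.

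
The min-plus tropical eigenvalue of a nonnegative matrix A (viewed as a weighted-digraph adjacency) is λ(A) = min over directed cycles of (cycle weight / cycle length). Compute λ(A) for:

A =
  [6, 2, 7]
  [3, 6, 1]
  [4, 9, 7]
λ(A) = 7/3

Enumerate directed cycles and compute their means (weight / length). Sample:
  cycle 0 → 0: weight = 6, length = 1, mean = 6/1 ≈ 6.000
  cycle 1 → 1: weight = 6, length = 1, mean = 6/1 ≈ 6.000
  cycle 2 → 2: weight = 7, length = 1, mean = 7/1 ≈ 7.000
  cycle 0 → 1 → 0: weight = 5, length = 2, mean = 5/2 ≈ 2.500
  cycle 0 → 2 → 0: weight = 11, length = 2, mean = 11/2 ≈ 5.500
  cycle 1 → 0 → 1: weight = 5, length = 2, mean = 5/2 ≈ 2.500
Minimum mean = 2.333, attained e.g. along the cycle 0 → 1 → 2 → 0 with weight 7 and length 3. So λ(A) = 7/3 = 7/3.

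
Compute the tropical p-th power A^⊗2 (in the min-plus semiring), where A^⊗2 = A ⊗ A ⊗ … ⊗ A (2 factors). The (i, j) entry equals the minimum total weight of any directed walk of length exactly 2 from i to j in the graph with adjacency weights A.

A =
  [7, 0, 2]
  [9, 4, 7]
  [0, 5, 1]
A^⊗2 =
  [2, 4, 3]
  [7, 8, 8]
  [1, 0, 2]

Each entry (A^⊗2)_ij equals the minimum over all length-2 walks i = v_0 → v_1 → … → v_2 = j of Σ_t A[v_t][v_{t+1}]. For example, for (i, j) = (0, 2) we minimise over 3 possible intermediate vertex sequences; the minimum is 3, attained along the walk 0 → 2 → 2.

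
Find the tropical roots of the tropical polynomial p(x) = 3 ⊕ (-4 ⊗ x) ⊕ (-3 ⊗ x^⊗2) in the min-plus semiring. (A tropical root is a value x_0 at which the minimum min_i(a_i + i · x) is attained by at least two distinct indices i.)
Roots: {-1, 7}

Each tropical root is a break point of the lower envelope of the lines y = a_i + i · x (there are 3 lines, with slopes 0, 1, ..., 2). Only the lines that attain the minimum somewhere contribute to roots; other lines are dominated. Here the surviving (envelope) indices are i = 2, i = 1, i = 0.
Intersections between consecutive envelope lines give the roots: for adjacent envelope indices i < j the intersection is x = (a_i − a_j) / (j − i). Reading off the sorted break points: {-1, 7}.
Verification: at each break x_0, at least two indices attain the minimum of min_i(a_i + i · x_0).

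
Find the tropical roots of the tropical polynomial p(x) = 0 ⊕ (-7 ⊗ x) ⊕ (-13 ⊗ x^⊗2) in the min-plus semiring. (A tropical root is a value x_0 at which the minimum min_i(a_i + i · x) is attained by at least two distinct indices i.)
Roots: {6, 7}

Each tropical root is a break point of the lower envelope of the lines y = a_i + i · x (there are 3 lines, with slopes 0, 1, ..., 2). Only the lines that attain the minimum somewhere contribute to roots; other lines are dominated. Here the surviving (envelope) indices are i = 2, i = 1, i = 0.
Intersections between consecutive envelope lines give the roots: for adjacent envelope indices i < j the intersection is x = (a_i − a_j) / (j − i). Reading off the sorted break points: {6, 7}.
Verification: at each break x_0, at least two indices attain the minimum of min_i(a_i + i · x_0).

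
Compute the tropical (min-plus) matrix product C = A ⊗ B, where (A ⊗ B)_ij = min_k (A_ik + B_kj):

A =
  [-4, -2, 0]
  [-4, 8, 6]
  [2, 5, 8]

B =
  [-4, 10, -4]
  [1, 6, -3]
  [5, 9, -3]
A ⊗ B =
  [-8, 4, -8]
  [-8, 6, -8]
  [-2, 11, -2]

Apply the min-plus product entry-by-entry:
  C[0][0] = min over k of (A[0][0] + B[0][0] = -4 + -4 = -8, A[0][1] + B[1][0] = -2 + 1 = -1, A[0][2] + B[2][0] = 0 + 5 = 5) = -8 (attained at k = 0)
  C[0][1] = min over k of (A[0][0] + B[0][1] = -4 + 10 = 6, A[0][1] + B[1][1] = -2 + 6 = 4, A[0][2] + B[2][1] = 0 + 9 = 9) = 4 (attained at k = 1)
  C[0][2] = min over k of (A[0][0] + B[0][2] = -4 + -4 = -8, A[0][1] + B[1][2] = -2 + -3 = -5, A[0][2] + B[2][2] = 0 + -3 = -3) = -8 (attained at k = 0)
  C[1][0] = min over k of (A[1][0] + B[0][0] = -4 + -4 = -8, A[1][1] + B[1][0] = 8 + 1 = 9, A[1][2] + B[2][0] = 6 + 5 = 11) = -8 (attained at k = 0)
  C[1][1] = min over k of (A[1][0] + B[0][1] = -4 + 10 = 6, A[1][1] + B[1][1] = 8 + 6 = 14, A[1][2] + B[2][1] = 6 + 9 = 15) = 6 (attained at k = 0)
  C[1][2] = min over k of (A[1][0] + B[0][2] = -4 + -4 = -8, A[1][1] + B[1][2] = 8 + -3 = 5, A[1][2] + B[2][2] = 6 + -3 = 3) = -8 (attained at k = 0)
  C[2][0] = min over k of (A[2][0] + B[0][0] = 2 + -4 = -2, A[2][1] + B[1][0] = 5 + 1 = 6, A[2][2] + B[2][0] = 8 + 5 = 13) = -2 (attained at k = 0)
  C[2][1] = min over k of (A[2][0] + B[0][1] = 2 + 10 = 12, A[2][1] + B[1][1] = 5 + 6 = 11, A[2][2] + B[2][1] = 8 + 9 = 17) = 11 (attained at k = 1)
  C[2][2] = min over k of (A[2][0] + B[0][2] = 2 + -4 = -2, A[2][1] + B[1][2] = 5 + -3 = 2, A[2][2] + B[2][2] = 8 + -3 = 5) = -2 (attained at k = 0)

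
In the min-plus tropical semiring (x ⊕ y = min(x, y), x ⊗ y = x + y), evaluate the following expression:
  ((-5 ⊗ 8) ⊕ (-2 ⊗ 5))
((-5 ⊗ 8) ⊕ (-2 ⊗ 5)) = 3

Expand innermost to outermost. Recall ⊕ takes the minimum of its arguments and ⊗ takes their sum. Working out the expression ((-5 ⊗ 8) ⊕ (-2 ⊗ 5)) gives 3.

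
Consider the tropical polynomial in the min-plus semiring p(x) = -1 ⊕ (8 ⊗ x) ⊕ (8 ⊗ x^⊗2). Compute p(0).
p(0) = -1

A tropical monomial a ⊗ x^⊗i evaluates to a + i · x. Evaluating each term at x = 0:
  Term 0 contributes -1 + 0 · 0 = -1
  Term 1 contributes 8 + 1 · 0 = 8
  Term 2 contributes 8 + 2 · 0 = 8
p(0) = ⊕ of these = min[-1, 8, 8] = -1.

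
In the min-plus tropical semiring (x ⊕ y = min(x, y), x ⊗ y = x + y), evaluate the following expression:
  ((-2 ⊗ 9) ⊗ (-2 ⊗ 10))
((-2 ⊗ 9) ⊗ (-2 ⊗ 10)) = 15

Expand innermost to outermost. Recall ⊕ takes the minimum of its arguments and ⊗ takes their sum. Working out the expression ((-2 ⊗ 9) ⊗ (-2 ⊗ 10)) gives 15.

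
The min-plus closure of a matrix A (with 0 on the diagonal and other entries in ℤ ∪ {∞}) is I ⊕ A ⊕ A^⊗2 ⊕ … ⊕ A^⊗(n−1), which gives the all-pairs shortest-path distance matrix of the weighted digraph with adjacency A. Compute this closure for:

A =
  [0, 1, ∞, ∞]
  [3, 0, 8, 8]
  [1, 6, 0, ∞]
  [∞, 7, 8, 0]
Closure =
  [0, 1, 9, 9]
  [3, 0, 8, 8]
  [1, 2, 0, 10]
  [9, 7, 8, 0]

This is the Floyd-Warshall all-pairs shortest-path computation. For each intermediate vertex k = 0, 1, …, 3, update dist[i][j] ← min(dist[i][j], dist[i][k] + dist[k][j]). The final matrix gives, for each (i, j), the minimum total weight of any directed path from i to j (possibly empty when i = j).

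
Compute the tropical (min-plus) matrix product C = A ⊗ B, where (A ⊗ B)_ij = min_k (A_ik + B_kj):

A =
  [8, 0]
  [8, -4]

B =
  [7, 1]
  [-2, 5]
A ⊗ B =
  [-2, 5]
  [-6, 1]

Apply the min-plus product entry-by-entry:
  C[0][0] = min over k of (A[0][0] + B[0][0] = 8 + 7 = 15, A[0][1] + B[1][0] = 0 + -2 = -2) = -2 (attained at k = 1)
  C[0][1] = min over k of (A[0][0] + B[0][1] = 8 + 1 = 9, A[0][1] + B[1][1] = 0 + 5 = 5) = 5 (attained at k = 1)
  C[1][0] = min over k of (A[1][0] + B[0][0] = 8 + 7 = 15, A[1][1] + B[1][0] = -4 + -2 = -6) = -6 (attained at k = 1)
  C[1][1] = min over k of (A[1][0] + B[0][1] = 8 + 1 = 9, A[1][1] + B[1][1] = -4 + 5 = 1) = 1 (attained at k = 1)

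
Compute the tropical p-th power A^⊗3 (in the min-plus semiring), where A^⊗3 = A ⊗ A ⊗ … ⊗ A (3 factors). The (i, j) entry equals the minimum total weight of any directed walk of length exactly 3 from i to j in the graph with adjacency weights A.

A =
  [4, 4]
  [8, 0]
A^⊗3 =
  [12, 4]
  [8, 0]

Each entry (A^⊗3)_ij equals the minimum over all length-3 walks i = v_0 → v_1 → … → v_3 = j of Σ_t A[v_t][v_{t+1}]. For example, for (i, j) = (0, 1) we minimise over 4 possible intermediate vertex sequences; the minimum is 4, attained along the walk 0 → 1 → 1 → 1.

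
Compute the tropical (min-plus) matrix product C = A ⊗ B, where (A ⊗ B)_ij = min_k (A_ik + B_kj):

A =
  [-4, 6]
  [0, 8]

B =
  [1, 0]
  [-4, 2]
A ⊗ B =
  [-3, -4]
  [1, 0]

Apply the min-plus product entry-by-entry:
  C[0][0] = min over k of (A[0][0] + B[0][0] = -4 + 1 = -3, A[0][1] + B[1][0] = 6 + -4 = 2) = -3 (attained at k = 0)
  C[0][1] = min over k of (A[0][0] + B[0][1] = -4 + 0 = -4, A[0][1] + B[1][1] = 6 + 2 = 8) = -4 (attained at k = 0)
  C[1][0] = min over k of (A[1][0] + B[0][0] = 0 + 1 = 1, A[1][1] + B[1][0] = 8 + -4 = 4) = 1 (attained at k = 0)
  C[1][1] = min over k of (A[1][0] + B[0][1] = 0 + 0 = 0, A[1][1] + B[1][1] = 8 + 2 = 10) = 0 (attained at k = 0)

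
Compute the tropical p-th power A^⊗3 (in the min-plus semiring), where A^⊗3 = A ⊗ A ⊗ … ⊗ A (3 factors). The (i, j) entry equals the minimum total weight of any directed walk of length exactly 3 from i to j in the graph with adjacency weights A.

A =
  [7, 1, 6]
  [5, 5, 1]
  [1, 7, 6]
A^⊗3 =
  [3, 7, 7]
  [7, 3, 7]
  [7, 7, 3]

Each entry (A^⊗3)_ij equals the minimum over all length-3 walks i = v_0 → v_1 → … → v_3 = j of Σ_t A[v_t][v_{t+1}]. For example, for (i, j) = (0, 2) we minimise over 9 possible intermediate vertex sequences; the minimum is 7, attained along the walk 0 → 1 → 1 → 2.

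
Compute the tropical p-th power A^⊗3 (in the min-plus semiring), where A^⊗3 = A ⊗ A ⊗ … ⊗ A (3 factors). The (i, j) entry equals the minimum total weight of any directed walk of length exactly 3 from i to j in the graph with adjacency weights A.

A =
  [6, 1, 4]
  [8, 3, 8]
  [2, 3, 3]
A^⊗3 =
  [9, 7, 10]
  [13, 9, 14]
  [8, 6, 9]

Each entry (A^⊗3)_ij equals the minimum over all length-3 walks i = v_0 → v_1 → … → v_3 = j of Σ_t A[v_t][v_{t+1}]. For example, for (i, j) = (0, 2) we minimise over 9 possible intermediate vertex sequences; the minimum is 10, attained along the walk 0 → 2 → 0 → 2.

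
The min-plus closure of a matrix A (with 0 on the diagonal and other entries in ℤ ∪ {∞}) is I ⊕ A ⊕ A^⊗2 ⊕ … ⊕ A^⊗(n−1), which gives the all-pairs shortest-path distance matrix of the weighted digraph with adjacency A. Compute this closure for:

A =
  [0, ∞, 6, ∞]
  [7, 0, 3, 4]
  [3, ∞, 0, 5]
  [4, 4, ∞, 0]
Closure =
  [0, 15, 6, 11]
  [6, 0, 3, 4]
  [3, 9, 0, 5]
  [4, 4, 7, 0]

This is the Floyd-Warshall all-pairs shortest-path computation. For each intermediate vertex k = 0, 1, …, 3, update dist[i][j] ← min(dist[i][j], dist[i][k] + dist[k][j]). The final matrix gives, for each (i, j), the minimum total weight of any directed path from i to j (possibly empty when i = j).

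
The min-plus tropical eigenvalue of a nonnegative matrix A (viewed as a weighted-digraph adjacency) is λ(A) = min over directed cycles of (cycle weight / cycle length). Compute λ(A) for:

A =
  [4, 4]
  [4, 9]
λ(A) = 4

Enumerate directed cycles and compute their means (weight / length). Sample:
  cycle 0 → 0: weight = 4, length = 1, mean = 4/1 ≈ 4.000
  cycle 1 → 1: weight = 9, length = 1, mean = 9/1 ≈ 9.000
  cycle 0 → 1 → 0: weight = 8, length = 2, mean = 8/2 ≈ 4.000
  cycle 1 → 0 → 1: weight = 8, length = 2, mean = 8/2 ≈ 4.000
Minimum mean = 4.000, attained e.g. along the cycle 0 → 0 with weight 4 and length 1. So λ(A) = 4/1 = 4.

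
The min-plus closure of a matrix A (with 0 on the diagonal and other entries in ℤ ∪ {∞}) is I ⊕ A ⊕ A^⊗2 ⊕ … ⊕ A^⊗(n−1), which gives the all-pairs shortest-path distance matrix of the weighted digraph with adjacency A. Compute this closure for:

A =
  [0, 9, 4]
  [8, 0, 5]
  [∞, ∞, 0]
Closure =
  [0, 9, 4]
  [8, 0, 5]
  [∞, ∞, 0]

This is the Floyd-Warshall all-pairs shortest-path computation. For each intermediate vertex k = 0, 1, …, 2, update dist[i][j] ← min(dist[i][j], dist[i][k] + dist[k][j]). The final matrix gives, for each (i, j), the minimum total weight of any directed path from i to j (possibly empty when i = j).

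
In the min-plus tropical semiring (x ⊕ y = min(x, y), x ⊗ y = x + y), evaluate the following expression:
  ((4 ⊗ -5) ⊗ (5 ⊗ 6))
((4 ⊗ -5) ⊗ (5 ⊗ 6)) = 10

Expand innermost to outermost. Recall ⊕ takes the minimum of its arguments and ⊗ takes their sum. Working out the expression ((4 ⊗ -5) ⊗ (5 ⊗ 6)) gives 10.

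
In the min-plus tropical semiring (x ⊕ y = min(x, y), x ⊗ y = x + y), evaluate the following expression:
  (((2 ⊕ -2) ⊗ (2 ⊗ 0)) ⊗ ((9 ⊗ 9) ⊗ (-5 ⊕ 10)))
(((2 ⊕ -2) ⊗ (2 ⊗ 0)) ⊗ ((9 ⊗ 9) ⊗ (-5 ⊕ 10))) = 13

Expand innermost to outermost. Recall ⊕ takes the minimum of its arguments and ⊗ takes their sum. Working out the expression (((2 ⊕ -2) ⊗ (2 ⊗ 0)) ⊗ ((9 ⊗ 9) ⊗ (-5 ⊕ 10))) gives 13.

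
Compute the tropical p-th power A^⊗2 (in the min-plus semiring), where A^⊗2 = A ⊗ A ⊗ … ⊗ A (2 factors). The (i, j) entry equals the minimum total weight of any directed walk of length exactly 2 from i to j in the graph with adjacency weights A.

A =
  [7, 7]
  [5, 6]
A^⊗2 =
  [12, 13]
  [11, 12]

Each entry (A^⊗2)_ij equals the minimum over all length-2 walks i = v_0 → v_1 → … → v_2 = j of Σ_t A[v_t][v_{t+1}]. For example, for (i, j) = (0, 1) we minimise over 2 possible intermediate vertex sequences; the minimum is 13, attained along the walk 0 → 1 → 1.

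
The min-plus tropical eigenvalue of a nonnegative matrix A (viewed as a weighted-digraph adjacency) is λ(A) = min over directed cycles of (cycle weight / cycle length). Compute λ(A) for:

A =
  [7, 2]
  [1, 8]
λ(A) = 3/2

Enumerate directed cycles and compute their means (weight / length). Sample:
  cycle 0 → 0: weight = 7, length = 1, mean = 7/1 ≈ 7.000
  cycle 1 → 1: weight = 8, length = 1, mean = 8/1 ≈ 8.000
  cycle 0 → 1 → 0: weight = 3, length = 2, mean = 3/2 ≈ 1.500
  cycle 1 → 0 → 1: weight = 3, length = 2, mean = 3/2 ≈ 1.500
Minimum mean = 1.500, attained e.g. along the cycle 0 → 1 → 0 with weight 3 and length 2. So λ(A) = 3/2 = 3/2.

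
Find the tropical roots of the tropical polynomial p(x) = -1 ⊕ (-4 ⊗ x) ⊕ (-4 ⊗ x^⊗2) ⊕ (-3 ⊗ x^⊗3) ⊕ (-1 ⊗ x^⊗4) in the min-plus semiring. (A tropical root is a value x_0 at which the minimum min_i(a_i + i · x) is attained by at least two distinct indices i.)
Roots: {-2, -1, 0, 3}

Each tropical root is a break point of the lower envelope of the lines y = a_i + i · x (there are 5 lines, with slopes 0, 1, ..., 4). Only the lines that attain the minimum somewhere contribute to roots; other lines are dominated. Here the surviving (envelope) indices are i = 4, i = 3, i = 2, i = 1, i = 0.
Intersections between consecutive envelope lines give the roots: for adjacent envelope indices i < j the intersection is x = (a_i − a_j) / (j − i). Reading off the sorted break points: {-2, -1, 0, 3}.
Verification: at each break x_0, at least two indices attain the minimum of min_i(a_i + i · x_0).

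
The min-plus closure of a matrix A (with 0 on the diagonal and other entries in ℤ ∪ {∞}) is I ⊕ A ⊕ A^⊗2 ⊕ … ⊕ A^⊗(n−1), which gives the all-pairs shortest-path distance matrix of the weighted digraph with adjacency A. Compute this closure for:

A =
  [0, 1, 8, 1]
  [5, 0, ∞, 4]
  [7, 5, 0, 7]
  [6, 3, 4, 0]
Closure =
  [0, 1, 5, 1]
  [5, 0, 8, 4]
  [7, 5, 0, 7]
  [6, 3, 4, 0]

This is the Floyd-Warshall all-pairs shortest-path computation. For each intermediate vertex k = 0, 1, …, 3, update dist[i][j] ← min(dist[i][j], dist[i][k] + dist[k][j]). The final matrix gives, for each (i, j), the minimum total weight of any directed path from i to j (possibly empty when i = j).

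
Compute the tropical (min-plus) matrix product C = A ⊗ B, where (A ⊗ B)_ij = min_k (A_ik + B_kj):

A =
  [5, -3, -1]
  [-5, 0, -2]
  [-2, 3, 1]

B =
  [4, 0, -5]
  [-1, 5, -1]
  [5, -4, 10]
A ⊗ B =
  [-4, -5, -4]
  [-1, -6, -10]
  [2, -3, -7]

Apply the min-plus product entry-by-entry:
  C[0][0] = min over k of (A[0][0] + B[0][0] = 5 + 4 = 9, A[0][1] + B[1][0] = -3 + -1 = -4, A[0][2] + B[2][0] = -1 + 5 = 4) = -4 (attained at k = 1)
  C[0][1] = min over k of (A[0][0] + B[0][1] = 5 + 0 = 5, A[0][1] + B[1][1] = -3 + 5 = 2, A[0][2] + B[2][1] = -1 + -4 = -5) = -5 (attained at k = 2)
  C[0][2] = min over k of (A[0][0] + B[0][2] = 5 + -5 = 0, A[0][1] + B[1][2] = -3 + -1 = -4, A[0][2] + B[2][2] = -1 + 10 = 9) = -4 (attained at k = 1)
  C[1][0] = min over k of (A[1][0] + B[0][0] = -5 + 4 = -1, A[1][1] + B[1][0] = 0 + -1 = -1, A[1][2] + B[2][0] = -2 + 5 = 3) = -1 (attained at k = 0)
  C[1][1] = min over k of (A[1][0] + B[0][1] = -5 + 0 = -5, A[1][1] + B[1][1] = 0 + 5 = 5, A[1][2] + B[2][1] = -2 + -4 = -6) = -6 (attained at k = 2)
  C[1][2] = min over k of (A[1][0] + B[0][2] = -5 + -5 = -10, A[1][1] + B[1][2] = 0 + -1 = -1, A[1][2] + B[2][2] = -2 + 10 = 8) = -10 (attained at k = 0)
  C[2][0] = min over k of (A[2][0] + B[0][0] = -2 + 4 = 2, A[2][1] + B[1][0] = 3 + -1 = 2, A[2][2] + B[2][0] = 1 + 5 = 6) = 2 (attained at k = 0)
  C[2][1] = min over k of (A[2][0] + B[0][1] = -2 + 0 = -2, A[2][1] + B[1][1] = 3 + 5 = 8, A[2][2] + B[2][1] = 1 + -4 = -3) = -3 (attained at k = 2)
  C[2][2] = min over k of (A[2][0] + B[0][2] = -2 + -5 = -7, A[2][1] + B[1][2] = 3 + -1 = 2, A[2][2] + B[2][2] = 1 + 10 = 11) = -7 (attained at k = 0)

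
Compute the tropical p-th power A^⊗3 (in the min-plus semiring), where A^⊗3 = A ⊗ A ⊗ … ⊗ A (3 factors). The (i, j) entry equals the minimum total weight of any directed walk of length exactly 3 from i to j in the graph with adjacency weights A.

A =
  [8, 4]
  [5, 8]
A^⊗3 =
  [17, 13]
  [14, 17]

Each entry (A^⊗3)_ij equals the minimum over all length-3 walks i = v_0 → v_1 → … → v_3 = j of Σ_t A[v_t][v_{t+1}]. For example, for (i, j) = (0, 1) we minimise over 4 possible intermediate vertex sequences; the minimum is 13, attained along the walk 0 → 1 → 0 → 1.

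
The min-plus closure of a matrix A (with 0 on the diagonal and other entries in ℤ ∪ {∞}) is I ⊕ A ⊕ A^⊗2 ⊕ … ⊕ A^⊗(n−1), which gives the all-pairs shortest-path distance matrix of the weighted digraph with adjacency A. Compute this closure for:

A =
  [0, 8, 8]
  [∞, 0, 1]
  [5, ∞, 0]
Closure =
  [0, 8, 8]
  [6, 0, 1]
  [5, 13, 0]

This is the Floyd-Warshall all-pairs shortest-path computation. For each intermediate vertex k = 0, 1, …, 2, update dist[i][j] ← min(dist[i][j], dist[i][k] + dist[k][j]). The final matrix gives, for each (i, j), the minimum total weight of any directed path from i to j (possibly empty when i = j).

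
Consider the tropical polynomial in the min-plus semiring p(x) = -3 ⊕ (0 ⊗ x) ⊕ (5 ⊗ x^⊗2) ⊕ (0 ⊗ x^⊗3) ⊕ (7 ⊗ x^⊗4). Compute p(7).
p(7) = -3

A tropical monomial a ⊗ x^⊗i evaluates to a + i · x. Evaluating each term at x = 7:
  Term 0 contributes -3 + 0 · 7 = -3
  Term 1 contributes 0 + 1 · 7 = 7
  Term 2 contributes 5 + 2 · 7 = 19
  Term 3 contributes 0 + 3 · 7 = 21
  Term 4 contributes 7 + 4 · 7 = 35
p(7) = ⊕ of these = min[-3, 7, 19, 21, 35] = -3.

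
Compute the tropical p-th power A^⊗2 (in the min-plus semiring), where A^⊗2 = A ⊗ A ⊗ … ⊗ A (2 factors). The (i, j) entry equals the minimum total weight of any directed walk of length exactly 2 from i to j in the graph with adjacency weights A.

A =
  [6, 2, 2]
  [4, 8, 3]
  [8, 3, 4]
A^⊗2 =
  [6, 5, 5]
  [10, 6, 6]
  [7, 7, 6]

Each entry (A^⊗2)_ij equals the minimum over all length-2 walks i = v_0 → v_1 → … → v_2 = j of Σ_t A[v_t][v_{t+1}]. For example, for (i, j) = (0, 2) we minimise over 3 possible intermediate vertex sequences; the minimum is 5, attained along the walk 0 → 1 → 2.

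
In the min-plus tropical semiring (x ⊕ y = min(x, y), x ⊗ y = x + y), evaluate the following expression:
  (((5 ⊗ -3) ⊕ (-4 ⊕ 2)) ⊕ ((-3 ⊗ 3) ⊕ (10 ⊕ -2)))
(((5 ⊗ -3) ⊕ (-4 ⊕ 2)) ⊕ ((-3 ⊗ 3) ⊕ (10 ⊕ -2))) = -4

Expand innermost to outermost. Recall ⊕ takes the minimum of its arguments and ⊗ takes their sum. Working out the expression (((5 ⊗ -3) ⊕ (-4 ⊕ 2)) ⊕ ((-3 ⊗ 3) ⊕ (10 ⊕ -2))) gives -4.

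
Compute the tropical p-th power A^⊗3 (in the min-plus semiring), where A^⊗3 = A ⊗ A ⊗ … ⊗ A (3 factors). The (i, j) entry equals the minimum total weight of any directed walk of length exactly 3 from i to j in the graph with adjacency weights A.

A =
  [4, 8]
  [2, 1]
A^⊗3 =
  [11, 10]
  [4, 3]

Each entry (A^⊗3)_ij equals the minimum over all length-3 walks i = v_0 → v_1 → … → v_3 = j of Σ_t A[v_t][v_{t+1}]. For example, for (i, j) = (0, 1) we minimise over 4 possible intermediate vertex sequences; the minimum is 10, attained along the walk 0 → 1 → 1 → 1.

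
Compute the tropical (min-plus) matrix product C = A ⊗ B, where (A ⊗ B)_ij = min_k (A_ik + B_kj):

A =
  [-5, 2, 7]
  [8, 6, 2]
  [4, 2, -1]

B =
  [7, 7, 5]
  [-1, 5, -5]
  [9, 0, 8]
A ⊗ B =
  [1, 2, -3]
  [5, 2, 1]
  [1, -1, -3]

Apply the min-plus product entry-by-entry:
  C[0][0] = min over k of (A[0][0] + B[0][0] = -5 + 7 = 2, A[0][1] + B[1][0] = 2 + -1 = 1, A[0][2] + B[2][0] = 7 + 9 = 16) = 1 (attained at k = 1)
  C[0][1] = min over k of (A[0][0] + B[0][1] = -5 + 7 = 2, A[0][1] + B[1][1] = 2 + 5 = 7, A[0][2] + B[2][1] = 7 + 0 = 7) = 2 (attained at k = 0)
  C[0][2] = min over k of (A[0][0] + B[0][2] = -5 + 5 = 0, A[0][1] + B[1][2] = 2 + -5 = -3, A[0][2] + B[2][2] = 7 + 8 = 15) = -3 (attained at k = 1)
  C[1][0] = min over k of (A[1][0] + B[0][0] = 8 + 7 = 15, A[1][1] + B[1][0] = 6 + -1 = 5, A[1][2] + B[2][0] = 2 + 9 = 11) = 5 (attained at k = 1)
  C[1][1] = min over k of (A[1][0] + B[0][1] = 8 + 7 = 15, A[1][1] + B[1][1] = 6 + 5 = 11, A[1][2] + B[2][1] = 2 + 0 = 2) = 2 (attained at k = 2)
  C[1][2] = min over k of (A[1][0] + B[0][2] = 8 + 5 = 13, A[1][1] + B[1][2] = 6 + -5 = 1, A[1][2] + B[2][2] = 2 + 8 = 10) = 1 (attained at k = 1)
  C[2][0] = min over k of (A[2][0] + B[0][0] = 4 + 7 = 11, A[2][1] + B[1][0] = 2 + -1 = 1, A[2][2] + B[2][0] = -1 + 9 = 8) = 1 (attained at k = 1)
  C[2][1] = min over k of (A[2][0] + B[0][1] = 4 + 7 = 11, A[2][1] + B[1][1] = 2 + 5 = 7, A[2][2] + B[2][1] = -1 + 0 = -1) = -1 (attained at k = 2)
  C[2][2] = min over k of (A[2][0] + B[0][2] = 4 + 5 = 9, A[2][1] + B[1][2] = 2 + -5 = -3, A[2][2] + B[2][2] = -1 + 8 = 7) = -3 (attained at k = 1)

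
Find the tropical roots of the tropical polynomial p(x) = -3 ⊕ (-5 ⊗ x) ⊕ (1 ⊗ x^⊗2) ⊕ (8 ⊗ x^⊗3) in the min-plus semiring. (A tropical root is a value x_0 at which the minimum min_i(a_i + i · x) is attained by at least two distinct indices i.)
Roots: {-7, -6, 2}

Each tropical root is a break point of the lower envelope of the lines y = a_i + i · x (there are 4 lines, with slopes 0, 1, ..., 3). Only the lines that attain the minimum somewhere contribute to roots; other lines are dominated. Here the surviving (envelope) indices are i = 3, i = 2, i = 1, i = 0.
Intersections between consecutive envelope lines give the roots: for adjacent envelope indices i < j the intersection is x = (a_i − a_j) / (j − i). Reading off the sorted break points: {-7, -6, 2}.
Verification: at each break x_0, at least two indices attain the minimum of min_i(a_i + i · x_0).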